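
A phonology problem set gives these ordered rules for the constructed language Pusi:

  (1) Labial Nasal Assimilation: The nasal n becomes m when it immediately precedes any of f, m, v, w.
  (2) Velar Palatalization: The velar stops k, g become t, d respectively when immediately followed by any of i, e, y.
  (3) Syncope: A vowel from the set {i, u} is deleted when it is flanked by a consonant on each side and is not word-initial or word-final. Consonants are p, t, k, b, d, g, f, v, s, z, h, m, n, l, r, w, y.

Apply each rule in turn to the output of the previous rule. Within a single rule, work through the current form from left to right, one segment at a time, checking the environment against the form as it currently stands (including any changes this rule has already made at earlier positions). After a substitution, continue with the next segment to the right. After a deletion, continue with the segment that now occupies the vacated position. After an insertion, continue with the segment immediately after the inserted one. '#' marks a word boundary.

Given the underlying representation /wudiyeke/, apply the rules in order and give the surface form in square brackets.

(1) Labial Nasal Assimilation: no change — [wudiyeke]
(2) Velar Palatalization: [wudiyeke] → [wudiyete]
(3) Syncope: [wudiyete] → [wdyete]

[wdyete]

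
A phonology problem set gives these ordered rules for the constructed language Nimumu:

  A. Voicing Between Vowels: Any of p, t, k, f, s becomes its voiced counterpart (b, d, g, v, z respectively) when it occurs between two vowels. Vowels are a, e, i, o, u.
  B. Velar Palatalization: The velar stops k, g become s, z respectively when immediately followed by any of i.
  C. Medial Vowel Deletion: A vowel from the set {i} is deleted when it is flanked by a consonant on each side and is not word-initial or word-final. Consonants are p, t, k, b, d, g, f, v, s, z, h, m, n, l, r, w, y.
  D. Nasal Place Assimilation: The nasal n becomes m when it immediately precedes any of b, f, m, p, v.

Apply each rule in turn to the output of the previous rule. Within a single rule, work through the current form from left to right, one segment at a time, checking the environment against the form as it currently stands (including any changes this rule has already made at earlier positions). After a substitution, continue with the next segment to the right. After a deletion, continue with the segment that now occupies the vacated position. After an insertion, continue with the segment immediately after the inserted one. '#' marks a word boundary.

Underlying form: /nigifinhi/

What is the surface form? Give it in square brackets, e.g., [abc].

[nzvnhi]

A Voicing Between Vowels: [nigifinhi] → [nigivinhi]
B Velar Palatalization: [nigivinhi] → [nizivinhi]
C Medial Vowel Deletion: [nizivinhi] → [nzvnhi]
D Nasal Place Assimilation: no change — [nzvnhi]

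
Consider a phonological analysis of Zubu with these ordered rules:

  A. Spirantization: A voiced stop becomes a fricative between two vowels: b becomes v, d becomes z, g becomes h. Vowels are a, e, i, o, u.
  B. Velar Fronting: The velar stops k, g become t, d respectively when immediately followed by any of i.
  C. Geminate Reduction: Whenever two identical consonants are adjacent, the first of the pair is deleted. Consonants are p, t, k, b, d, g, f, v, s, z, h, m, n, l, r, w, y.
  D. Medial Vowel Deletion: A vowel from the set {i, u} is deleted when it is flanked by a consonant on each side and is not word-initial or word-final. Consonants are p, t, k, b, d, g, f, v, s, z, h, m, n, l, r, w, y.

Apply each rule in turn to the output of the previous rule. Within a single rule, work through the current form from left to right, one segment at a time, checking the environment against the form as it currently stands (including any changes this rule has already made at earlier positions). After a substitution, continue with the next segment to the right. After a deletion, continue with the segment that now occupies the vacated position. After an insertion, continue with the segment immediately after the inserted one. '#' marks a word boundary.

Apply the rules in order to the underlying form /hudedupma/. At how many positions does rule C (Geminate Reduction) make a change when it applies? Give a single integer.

A Spirantization: [hudedupma] → [huzezupma]
B Velar Fronting: no change — [huzezupma]
C Geminate Reduction: no change — [huzezupma]
D Medial Vowel Deletion: [huzezupma] → [hzezpma]
Rule C changed 0 position(s).

0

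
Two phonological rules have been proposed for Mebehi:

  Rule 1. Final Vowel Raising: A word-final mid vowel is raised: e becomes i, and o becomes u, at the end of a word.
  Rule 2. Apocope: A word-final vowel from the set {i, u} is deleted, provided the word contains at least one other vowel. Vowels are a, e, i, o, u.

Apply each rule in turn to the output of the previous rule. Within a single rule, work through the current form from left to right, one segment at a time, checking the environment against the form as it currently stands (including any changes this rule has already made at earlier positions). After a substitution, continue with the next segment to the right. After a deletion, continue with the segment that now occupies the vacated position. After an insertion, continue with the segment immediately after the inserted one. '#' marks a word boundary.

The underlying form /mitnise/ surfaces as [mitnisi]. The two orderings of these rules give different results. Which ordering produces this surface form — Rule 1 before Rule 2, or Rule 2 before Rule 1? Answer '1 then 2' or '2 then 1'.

2 then 1

Order 1 then 2:
  1 Final Vowel Raising: [mitnise] → [mitnisi]
  2 Apocope: [mitnisi] → [mitnis]
  result: [mitnis]
Order 2 then 1:
  2 Apocope: no change — [mitnise]
  1 Final Vowel Raising: [mitnise] → [mitnisi]
  result: [mitnisi]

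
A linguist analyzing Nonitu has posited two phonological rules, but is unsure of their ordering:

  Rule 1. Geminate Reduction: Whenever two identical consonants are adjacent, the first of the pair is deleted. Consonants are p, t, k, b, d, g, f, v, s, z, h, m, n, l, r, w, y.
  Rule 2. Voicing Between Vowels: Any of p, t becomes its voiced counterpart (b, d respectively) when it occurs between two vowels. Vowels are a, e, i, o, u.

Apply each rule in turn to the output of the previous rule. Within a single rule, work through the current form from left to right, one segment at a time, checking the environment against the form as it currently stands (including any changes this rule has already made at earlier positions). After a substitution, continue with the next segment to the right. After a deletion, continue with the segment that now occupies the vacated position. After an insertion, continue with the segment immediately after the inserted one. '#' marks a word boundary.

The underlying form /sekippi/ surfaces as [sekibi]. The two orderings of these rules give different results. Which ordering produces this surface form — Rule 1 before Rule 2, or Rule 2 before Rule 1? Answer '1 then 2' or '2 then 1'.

1 then 2

Order 1 then 2:
  1 Geminate Reduction: [sekippi] → [sekipi]
  2 Voicing Between Vowels: [sekipi] → [sekibi]
  result: [sekibi]
Order 2 then 1:
  2 Voicing Between Vowels: no change — [sekippi]
  1 Geminate Reduction: [sekippi] → [sekipi]
  result: [sekipi]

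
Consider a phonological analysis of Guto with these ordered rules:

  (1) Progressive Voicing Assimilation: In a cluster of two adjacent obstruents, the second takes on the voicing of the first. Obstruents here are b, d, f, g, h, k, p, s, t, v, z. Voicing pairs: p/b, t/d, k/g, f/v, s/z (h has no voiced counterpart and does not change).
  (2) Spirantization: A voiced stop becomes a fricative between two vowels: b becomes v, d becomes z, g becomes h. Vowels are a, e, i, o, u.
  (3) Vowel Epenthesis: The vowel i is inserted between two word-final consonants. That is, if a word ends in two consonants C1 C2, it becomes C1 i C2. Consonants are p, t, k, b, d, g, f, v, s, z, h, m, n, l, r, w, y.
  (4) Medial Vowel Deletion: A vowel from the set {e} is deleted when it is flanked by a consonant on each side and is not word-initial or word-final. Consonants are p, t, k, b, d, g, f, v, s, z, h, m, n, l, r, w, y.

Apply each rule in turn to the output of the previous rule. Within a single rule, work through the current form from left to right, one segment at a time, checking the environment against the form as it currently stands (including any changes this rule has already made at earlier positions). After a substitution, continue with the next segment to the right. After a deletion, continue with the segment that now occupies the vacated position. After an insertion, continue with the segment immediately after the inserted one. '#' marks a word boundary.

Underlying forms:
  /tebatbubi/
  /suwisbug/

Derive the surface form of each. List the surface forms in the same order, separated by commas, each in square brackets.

/tebatbubi/:
  (1) Progressive Voicing Assimilation: [tebatbubi] → [tebatpubi]
  (2) Spirantization: [tebatpubi] → [tevatpuvi]
  (3) Vowel Epenthesis: no change — [tevatpuvi]
  (4) Medial Vowel Deletion: [tevatpuvi] → [tvatpuvi]
/suwisbug/:
  (1) Progressive Voicing Assimilation: [suwisbug] → [suwispug]
  (2) Spirantization: no change — [suwispug]
  (3) Vowel Epenthesis: no change — [suwispug]
  (4) Medial Vowel Deletion: no change — [suwispug]

[tvatpuvi], [suwispug]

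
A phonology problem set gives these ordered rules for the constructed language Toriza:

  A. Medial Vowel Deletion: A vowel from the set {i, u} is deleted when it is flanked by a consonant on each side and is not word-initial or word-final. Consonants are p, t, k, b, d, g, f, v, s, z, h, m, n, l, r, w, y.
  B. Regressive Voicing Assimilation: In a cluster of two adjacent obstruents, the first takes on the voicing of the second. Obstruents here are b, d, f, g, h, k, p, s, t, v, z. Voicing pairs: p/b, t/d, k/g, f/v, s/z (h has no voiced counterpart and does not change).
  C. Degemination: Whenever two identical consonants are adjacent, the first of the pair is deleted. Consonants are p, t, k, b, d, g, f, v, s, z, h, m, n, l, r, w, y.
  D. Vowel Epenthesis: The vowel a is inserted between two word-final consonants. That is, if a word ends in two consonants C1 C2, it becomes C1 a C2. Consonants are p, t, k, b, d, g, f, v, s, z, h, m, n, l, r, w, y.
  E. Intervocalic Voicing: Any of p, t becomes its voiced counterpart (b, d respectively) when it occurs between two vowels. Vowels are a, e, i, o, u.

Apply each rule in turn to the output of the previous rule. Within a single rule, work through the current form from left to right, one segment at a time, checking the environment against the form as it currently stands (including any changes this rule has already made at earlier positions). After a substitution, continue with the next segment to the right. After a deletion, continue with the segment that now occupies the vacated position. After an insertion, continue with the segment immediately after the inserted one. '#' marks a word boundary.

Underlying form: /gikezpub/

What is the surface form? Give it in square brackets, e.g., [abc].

[kesab]

A Medial Vowel Deletion: [gikezpub] → [gkezpb]
B Regressive Voicing Assimilation: [gkezpb] → [kkesbb]
C Degemination: [kkesbb] → [kesb]
D Vowel Epenthesis: [kesb] → [kesab]
E Intervocalic Voicing: no change — [kesab]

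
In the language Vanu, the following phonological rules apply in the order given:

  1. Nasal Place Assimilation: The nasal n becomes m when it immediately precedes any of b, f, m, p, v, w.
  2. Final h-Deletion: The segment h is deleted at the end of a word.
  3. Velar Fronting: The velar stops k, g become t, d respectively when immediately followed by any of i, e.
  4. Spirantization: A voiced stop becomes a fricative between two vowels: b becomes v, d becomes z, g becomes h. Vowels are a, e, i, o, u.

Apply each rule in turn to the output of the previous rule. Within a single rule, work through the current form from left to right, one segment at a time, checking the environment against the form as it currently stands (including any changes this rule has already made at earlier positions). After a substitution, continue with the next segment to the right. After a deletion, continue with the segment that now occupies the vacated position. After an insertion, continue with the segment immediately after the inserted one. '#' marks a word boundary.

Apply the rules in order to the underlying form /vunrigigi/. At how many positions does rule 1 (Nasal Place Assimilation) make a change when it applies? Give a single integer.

0

1 Nasal Place Assimilation: no change — [vunrigigi]
2 Final h-Deletion: no change — [vunrigigi]
3 Velar Fronting: [vunrigigi] → [vunrididi]
4 Spirantization: [vunrididi] → [vunrizizi]
Rule 1 changed 0 position(s).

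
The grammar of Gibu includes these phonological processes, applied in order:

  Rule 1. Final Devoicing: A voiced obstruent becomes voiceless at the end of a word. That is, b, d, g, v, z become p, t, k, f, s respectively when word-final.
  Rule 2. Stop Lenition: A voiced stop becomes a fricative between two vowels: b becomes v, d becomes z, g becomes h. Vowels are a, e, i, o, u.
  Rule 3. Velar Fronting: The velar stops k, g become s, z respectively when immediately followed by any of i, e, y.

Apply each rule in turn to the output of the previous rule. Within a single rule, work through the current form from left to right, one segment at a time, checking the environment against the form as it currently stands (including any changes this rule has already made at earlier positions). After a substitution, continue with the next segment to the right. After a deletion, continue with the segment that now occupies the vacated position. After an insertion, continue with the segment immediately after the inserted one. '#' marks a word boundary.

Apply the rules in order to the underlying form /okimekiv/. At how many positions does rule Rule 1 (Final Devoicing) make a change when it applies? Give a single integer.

Rule 1 Final Devoicing: [okimekiv] → [okimekif]
Rule 2 Stop Lenition: no change — [okimekif]
Rule 3 Velar Fronting: [okimekif] → [osimesif]
Rule Rule 1 changed 1 position(s).

1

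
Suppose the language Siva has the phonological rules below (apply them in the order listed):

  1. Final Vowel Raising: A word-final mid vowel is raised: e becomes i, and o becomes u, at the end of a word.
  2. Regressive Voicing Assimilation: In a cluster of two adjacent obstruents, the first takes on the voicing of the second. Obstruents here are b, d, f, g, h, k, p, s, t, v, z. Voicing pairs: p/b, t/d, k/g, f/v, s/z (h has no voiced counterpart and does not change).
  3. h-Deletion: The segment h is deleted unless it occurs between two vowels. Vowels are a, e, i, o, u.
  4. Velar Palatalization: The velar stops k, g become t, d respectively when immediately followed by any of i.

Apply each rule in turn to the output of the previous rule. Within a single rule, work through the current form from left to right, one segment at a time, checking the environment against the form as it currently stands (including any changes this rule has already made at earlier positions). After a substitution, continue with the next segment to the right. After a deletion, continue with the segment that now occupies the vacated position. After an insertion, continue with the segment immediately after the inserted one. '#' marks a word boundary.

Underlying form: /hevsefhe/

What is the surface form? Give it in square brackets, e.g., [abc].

[efsefi]

1 Final Vowel Raising: [hevsefhe] → [hevsefhi]
2 Regressive Voicing Assimilation: [hevsefhi] → [hefsefhi]
3 h-Deletion: [hefsefhi] → [efsefi]
4 Velar Palatalization: no change — [efsefi]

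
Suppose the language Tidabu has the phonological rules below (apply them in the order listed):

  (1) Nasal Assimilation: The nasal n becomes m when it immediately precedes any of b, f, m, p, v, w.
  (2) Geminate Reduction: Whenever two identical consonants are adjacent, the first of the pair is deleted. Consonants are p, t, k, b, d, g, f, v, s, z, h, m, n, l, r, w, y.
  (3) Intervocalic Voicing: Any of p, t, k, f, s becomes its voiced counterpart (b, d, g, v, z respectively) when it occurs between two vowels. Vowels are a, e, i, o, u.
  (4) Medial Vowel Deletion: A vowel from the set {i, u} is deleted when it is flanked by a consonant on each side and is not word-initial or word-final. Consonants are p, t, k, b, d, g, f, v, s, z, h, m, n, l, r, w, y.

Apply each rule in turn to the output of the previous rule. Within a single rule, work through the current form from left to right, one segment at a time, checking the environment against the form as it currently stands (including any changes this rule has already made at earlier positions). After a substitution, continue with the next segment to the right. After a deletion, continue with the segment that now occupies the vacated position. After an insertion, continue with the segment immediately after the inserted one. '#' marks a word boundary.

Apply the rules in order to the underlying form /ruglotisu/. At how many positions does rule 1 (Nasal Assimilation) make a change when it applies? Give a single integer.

(1) Nasal Assimilation: no change — [ruglotisu]
(2) Geminate Reduction: no change — [ruglotisu]
(3) Intervocalic Voicing: [ruglotisu] → [ruglodizu]
(4) Medial Vowel Deletion: [ruglodizu] → [rglodzu]
Rule 1 changed 0 position(s).

0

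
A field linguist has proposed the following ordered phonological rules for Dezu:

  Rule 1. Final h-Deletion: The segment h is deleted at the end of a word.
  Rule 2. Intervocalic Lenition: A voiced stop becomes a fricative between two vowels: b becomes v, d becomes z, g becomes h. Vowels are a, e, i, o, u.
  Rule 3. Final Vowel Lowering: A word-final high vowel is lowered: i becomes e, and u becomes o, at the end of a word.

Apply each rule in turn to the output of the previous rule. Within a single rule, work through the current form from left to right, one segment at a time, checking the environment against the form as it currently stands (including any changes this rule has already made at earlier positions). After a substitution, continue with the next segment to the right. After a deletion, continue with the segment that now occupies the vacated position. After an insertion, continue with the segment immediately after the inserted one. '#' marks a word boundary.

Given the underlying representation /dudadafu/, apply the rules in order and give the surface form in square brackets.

Rule 1 Final h-Deletion: no change — [dudadafu]
Rule 2 Intervocalic Lenition: [dudadafu] → [duzazafu]
Rule 3 Final Vowel Lowering: [duzazafu] → [duzazafo]

[duzazafo]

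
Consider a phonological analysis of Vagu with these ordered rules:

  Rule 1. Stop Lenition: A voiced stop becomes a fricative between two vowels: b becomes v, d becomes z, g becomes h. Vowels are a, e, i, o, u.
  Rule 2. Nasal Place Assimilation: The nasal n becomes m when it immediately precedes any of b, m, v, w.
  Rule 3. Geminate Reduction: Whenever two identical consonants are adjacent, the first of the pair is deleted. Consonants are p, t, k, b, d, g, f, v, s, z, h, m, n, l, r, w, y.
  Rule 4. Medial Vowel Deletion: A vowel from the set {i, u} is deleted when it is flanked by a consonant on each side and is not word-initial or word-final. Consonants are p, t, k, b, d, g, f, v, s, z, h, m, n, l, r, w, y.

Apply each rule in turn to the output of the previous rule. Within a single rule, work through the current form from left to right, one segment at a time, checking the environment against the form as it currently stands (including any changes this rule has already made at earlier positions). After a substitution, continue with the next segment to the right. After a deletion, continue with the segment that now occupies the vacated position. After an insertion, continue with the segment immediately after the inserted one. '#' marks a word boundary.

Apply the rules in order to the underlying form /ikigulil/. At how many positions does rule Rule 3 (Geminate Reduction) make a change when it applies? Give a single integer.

Rule 1 Stop Lenition: [ikigulil] → [ikihulil]
Rule 2 Nasal Place Assimilation: no change — [ikihulil]
Rule 3 Geminate Reduction: no change — [ikihulil]
Rule 4 Medial Vowel Deletion: [ikihulil] → [ikhll]
Rule Rule 3 changed 0 position(s).

0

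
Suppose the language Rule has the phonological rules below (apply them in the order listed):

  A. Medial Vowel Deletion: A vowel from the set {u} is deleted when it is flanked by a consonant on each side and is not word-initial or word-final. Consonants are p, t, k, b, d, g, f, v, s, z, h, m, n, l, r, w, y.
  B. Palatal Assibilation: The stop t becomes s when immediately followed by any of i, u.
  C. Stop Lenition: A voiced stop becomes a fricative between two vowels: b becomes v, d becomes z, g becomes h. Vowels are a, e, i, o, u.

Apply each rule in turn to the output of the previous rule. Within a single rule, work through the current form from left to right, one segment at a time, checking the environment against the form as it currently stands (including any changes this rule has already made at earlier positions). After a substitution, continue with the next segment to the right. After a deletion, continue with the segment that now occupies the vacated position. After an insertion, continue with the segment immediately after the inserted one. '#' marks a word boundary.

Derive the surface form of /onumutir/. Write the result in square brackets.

A Medial Vowel Deletion: [onumutir] → [onmtir]
B Palatal Assibilation: [onmtir] → [onmsir]
C Stop Lenition: no change — [onmsir]

[onmsir]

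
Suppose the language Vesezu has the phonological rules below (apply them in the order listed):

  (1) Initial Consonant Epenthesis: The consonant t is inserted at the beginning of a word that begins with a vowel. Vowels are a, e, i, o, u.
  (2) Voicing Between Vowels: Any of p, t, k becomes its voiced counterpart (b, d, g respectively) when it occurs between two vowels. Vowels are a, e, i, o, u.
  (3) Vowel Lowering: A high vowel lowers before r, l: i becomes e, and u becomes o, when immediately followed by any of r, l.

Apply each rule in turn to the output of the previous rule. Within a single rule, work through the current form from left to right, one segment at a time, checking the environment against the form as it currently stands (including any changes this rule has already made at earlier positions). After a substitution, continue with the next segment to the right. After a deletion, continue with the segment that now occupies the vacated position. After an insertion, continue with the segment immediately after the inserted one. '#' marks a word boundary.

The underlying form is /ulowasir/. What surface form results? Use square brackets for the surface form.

(1) Initial Consonant Epenthesis: [ulowasir] → [tulowasir]
(2) Voicing Between Vowels: no change — [tulowasir]
(3) Vowel Lowering: [tulowasir] → [tolowaser]

[tolowaser]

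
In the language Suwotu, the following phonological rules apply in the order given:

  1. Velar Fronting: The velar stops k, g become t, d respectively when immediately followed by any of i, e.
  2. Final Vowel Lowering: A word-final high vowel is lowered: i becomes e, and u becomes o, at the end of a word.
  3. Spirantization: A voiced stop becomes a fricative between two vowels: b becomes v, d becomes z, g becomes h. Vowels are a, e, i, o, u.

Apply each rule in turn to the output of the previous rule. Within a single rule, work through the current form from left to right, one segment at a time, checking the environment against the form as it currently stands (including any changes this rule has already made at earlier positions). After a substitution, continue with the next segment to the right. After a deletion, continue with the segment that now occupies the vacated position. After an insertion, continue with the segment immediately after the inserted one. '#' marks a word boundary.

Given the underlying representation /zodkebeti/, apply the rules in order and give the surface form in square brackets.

1 Velar Fronting: [zodkebeti] → [zodtebeti]
2 Final Vowel Lowering: [zodtebeti] → [zodtebete]
3 Spirantization: [zodtebete] → [zodtevete]

[zodtevete]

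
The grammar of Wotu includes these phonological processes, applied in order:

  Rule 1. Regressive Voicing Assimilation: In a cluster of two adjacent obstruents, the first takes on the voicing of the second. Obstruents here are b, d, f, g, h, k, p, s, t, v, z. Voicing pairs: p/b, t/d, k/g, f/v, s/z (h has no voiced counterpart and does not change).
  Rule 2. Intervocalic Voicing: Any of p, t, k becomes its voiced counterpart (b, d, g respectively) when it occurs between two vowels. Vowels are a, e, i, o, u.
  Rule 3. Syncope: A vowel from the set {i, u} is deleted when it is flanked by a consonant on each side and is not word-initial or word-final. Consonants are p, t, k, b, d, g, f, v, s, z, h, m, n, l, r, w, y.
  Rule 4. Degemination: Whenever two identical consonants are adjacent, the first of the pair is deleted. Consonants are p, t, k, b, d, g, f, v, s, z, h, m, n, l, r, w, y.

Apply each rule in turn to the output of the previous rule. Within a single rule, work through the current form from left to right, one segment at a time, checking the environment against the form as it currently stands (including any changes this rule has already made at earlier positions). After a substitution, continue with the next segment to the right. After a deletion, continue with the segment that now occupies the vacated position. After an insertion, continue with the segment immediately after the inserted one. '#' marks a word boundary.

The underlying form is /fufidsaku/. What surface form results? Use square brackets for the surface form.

Rule 1 Regressive Voicing Assimilation: [fufidsaku] → [fufitsaku]
Rule 2 Intervocalic Voicing: [fufitsaku] → [fufitsagu]
Rule 3 Syncope: [fufitsagu] → [fftsagu]
Rule 4 Degemination: [fftsagu] → [ftsagu]

[ftsagu]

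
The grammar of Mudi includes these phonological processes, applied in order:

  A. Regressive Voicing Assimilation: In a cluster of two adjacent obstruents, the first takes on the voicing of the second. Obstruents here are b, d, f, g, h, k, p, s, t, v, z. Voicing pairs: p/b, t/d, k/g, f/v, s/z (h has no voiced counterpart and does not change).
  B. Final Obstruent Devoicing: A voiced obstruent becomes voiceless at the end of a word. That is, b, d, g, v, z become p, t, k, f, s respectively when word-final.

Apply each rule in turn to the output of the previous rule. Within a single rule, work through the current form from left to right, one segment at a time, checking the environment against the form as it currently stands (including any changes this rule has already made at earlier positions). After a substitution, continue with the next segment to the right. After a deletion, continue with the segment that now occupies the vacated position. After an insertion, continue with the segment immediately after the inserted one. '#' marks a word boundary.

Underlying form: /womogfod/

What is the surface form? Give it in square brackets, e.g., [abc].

[womokfot]

A Regressive Voicing Assimilation: [womogfod] → [womokfod]
B Final Obstruent Devoicing: [womokfod] → [womokfot]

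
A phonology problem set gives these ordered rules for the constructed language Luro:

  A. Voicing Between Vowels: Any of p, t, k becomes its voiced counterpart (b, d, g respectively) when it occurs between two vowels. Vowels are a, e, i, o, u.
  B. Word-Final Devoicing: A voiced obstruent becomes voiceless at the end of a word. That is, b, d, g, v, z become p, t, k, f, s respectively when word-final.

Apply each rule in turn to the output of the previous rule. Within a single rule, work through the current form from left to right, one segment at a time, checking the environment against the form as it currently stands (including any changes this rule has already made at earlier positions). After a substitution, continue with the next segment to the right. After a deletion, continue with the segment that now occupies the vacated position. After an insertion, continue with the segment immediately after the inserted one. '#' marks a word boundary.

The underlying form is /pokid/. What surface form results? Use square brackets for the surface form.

[pogit]

A Voicing Between Vowels: [pokid] → [pogid]
B Word-Final Devoicing: [pogid] → [pogit]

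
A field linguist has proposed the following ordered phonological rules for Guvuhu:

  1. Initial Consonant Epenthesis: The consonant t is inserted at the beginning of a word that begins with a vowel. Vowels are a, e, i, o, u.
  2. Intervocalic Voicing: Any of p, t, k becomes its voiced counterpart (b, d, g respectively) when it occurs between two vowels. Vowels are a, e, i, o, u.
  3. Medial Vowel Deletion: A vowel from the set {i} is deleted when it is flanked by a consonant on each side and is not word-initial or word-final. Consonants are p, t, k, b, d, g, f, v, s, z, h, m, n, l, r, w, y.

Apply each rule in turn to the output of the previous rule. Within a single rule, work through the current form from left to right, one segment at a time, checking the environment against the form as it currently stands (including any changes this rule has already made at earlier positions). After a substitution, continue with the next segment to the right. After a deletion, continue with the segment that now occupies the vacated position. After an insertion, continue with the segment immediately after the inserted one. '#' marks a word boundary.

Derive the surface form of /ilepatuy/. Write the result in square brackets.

1 Initial Consonant Epenthesis: [ilepatuy] → [tilepatuy]
2 Intervocalic Voicing: [tilepatuy] → [tilebaduy]
3 Medial Vowel Deletion: [tilebaduy] → [tlebaduy]

[tlebaduy]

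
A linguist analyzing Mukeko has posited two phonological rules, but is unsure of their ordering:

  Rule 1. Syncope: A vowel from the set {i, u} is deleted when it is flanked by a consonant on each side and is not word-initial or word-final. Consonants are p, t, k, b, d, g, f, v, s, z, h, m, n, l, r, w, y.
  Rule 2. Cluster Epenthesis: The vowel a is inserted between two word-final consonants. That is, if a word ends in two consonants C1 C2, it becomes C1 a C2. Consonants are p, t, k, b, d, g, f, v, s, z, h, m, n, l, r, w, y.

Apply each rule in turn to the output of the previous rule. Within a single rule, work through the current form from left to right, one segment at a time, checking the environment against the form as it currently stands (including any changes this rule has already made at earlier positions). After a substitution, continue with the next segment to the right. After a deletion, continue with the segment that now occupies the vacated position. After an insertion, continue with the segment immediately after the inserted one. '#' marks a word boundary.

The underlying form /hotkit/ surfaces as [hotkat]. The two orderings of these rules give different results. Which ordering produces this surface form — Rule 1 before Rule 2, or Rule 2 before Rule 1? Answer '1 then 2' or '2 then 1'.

1 then 2

Order 1 then 2:
  1 Syncope: [hotkit] → [hotkt]
  2 Cluster Epenthesis: [hotkt] → [hotkat]
  result: [hotkat]
Order 2 then 1:
  2 Cluster Epenthesis: no change — [hotkit]
  1 Syncope: [hotkit] → [hotkt]
  result: [hotkt]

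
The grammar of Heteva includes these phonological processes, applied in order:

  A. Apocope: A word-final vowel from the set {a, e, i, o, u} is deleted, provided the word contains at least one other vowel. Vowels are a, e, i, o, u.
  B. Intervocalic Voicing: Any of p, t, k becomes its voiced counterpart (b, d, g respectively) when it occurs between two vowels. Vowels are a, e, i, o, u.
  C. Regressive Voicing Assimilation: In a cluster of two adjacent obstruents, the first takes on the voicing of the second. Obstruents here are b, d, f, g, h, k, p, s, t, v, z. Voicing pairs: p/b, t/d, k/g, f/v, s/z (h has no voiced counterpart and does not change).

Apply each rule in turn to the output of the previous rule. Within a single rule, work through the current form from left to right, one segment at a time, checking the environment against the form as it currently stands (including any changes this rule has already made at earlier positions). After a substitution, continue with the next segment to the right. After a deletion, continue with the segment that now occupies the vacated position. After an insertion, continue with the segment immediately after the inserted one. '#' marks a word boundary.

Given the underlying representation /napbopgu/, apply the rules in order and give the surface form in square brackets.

[nabbobg]

A Apocope: [napbopgu] → [napbopg]
B Intervocalic Voicing: no change — [napbopg]
C Regressive Voicing Assimilation: [napbopg] → [nabbobg]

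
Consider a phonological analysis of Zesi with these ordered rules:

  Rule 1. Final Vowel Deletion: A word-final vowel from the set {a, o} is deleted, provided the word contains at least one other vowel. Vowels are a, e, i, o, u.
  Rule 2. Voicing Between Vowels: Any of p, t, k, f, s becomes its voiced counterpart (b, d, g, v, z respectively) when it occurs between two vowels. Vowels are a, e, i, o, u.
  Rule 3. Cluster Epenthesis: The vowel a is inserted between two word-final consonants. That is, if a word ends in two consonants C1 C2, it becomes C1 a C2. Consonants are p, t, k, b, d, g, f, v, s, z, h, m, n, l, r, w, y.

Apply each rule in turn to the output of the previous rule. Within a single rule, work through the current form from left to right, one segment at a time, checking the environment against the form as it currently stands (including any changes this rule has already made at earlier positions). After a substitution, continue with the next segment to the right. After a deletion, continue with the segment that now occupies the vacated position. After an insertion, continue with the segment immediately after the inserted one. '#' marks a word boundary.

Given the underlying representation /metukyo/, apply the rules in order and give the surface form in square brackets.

Rule 1 Final Vowel Deletion: [metukyo] → [metuky]
Rule 2 Voicing Between Vowels: [metuky] → [meduky]
Rule 3 Cluster Epenthesis: [meduky] → [medukay]

[medukay]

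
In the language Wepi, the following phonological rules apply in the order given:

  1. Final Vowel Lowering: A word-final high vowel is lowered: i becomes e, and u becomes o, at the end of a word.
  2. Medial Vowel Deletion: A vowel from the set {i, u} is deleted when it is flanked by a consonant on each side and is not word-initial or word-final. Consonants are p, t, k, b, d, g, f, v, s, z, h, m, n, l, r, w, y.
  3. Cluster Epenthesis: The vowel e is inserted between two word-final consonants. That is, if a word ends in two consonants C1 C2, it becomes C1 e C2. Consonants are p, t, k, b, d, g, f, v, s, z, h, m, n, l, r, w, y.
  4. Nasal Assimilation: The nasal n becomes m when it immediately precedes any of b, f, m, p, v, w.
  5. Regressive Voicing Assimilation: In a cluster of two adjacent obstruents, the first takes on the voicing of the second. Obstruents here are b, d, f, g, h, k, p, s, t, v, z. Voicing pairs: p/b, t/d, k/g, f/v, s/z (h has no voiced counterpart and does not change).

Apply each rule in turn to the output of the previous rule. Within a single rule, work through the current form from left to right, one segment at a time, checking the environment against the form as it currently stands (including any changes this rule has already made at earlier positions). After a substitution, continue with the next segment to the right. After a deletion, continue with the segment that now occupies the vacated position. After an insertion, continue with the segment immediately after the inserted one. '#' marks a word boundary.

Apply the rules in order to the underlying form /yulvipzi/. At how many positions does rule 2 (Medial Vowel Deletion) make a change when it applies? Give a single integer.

2

1 Final Vowel Lowering: [yulvipzi] → [yulvipze]
2 Medial Vowel Deletion: [yulvipze] → [ylvpze]
3 Cluster Epenthesis: no change — [ylvpze]
4 Nasal Assimilation: no change — [ylvpze]
5 Regressive Voicing Assimilation: [ylvpze] → [ylfbze]
Rule 2 changed 2 position(s).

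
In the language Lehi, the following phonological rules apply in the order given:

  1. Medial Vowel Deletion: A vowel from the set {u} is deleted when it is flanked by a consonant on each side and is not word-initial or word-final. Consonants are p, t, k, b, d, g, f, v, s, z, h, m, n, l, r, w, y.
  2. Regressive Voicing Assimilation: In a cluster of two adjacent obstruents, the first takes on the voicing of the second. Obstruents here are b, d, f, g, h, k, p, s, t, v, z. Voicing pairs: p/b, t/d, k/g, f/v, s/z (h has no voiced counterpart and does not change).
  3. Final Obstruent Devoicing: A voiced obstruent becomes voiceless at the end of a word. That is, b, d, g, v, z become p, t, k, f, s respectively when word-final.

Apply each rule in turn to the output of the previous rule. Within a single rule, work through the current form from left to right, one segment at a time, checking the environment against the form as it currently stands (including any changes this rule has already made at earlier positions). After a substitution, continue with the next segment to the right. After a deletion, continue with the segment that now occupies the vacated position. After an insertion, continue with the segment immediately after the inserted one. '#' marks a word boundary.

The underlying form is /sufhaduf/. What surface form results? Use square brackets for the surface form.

[sfhatf]

1 Medial Vowel Deletion: [sufhaduf] → [sfhadf]
2 Regressive Voicing Assimilation: [sfhadf] → [sfhatf]
3 Final Obstruent Devoicing: no change — [sfhatf]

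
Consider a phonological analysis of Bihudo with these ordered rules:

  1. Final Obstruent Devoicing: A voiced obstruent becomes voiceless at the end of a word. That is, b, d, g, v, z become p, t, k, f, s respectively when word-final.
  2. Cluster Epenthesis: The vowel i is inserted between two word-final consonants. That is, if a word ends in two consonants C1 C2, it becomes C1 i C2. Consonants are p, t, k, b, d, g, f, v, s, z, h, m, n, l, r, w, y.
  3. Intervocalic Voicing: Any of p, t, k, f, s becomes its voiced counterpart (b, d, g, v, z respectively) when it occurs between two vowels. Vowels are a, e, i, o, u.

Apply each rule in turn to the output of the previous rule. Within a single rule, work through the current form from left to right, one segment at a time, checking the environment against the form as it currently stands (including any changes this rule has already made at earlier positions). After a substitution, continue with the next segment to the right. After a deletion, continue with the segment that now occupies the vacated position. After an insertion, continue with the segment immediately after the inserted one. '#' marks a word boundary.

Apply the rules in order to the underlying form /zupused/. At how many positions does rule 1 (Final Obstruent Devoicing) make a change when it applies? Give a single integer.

1 Final Obstruent Devoicing: [zupused] → [zupuset]
2 Cluster Epenthesis: no change — [zupuset]
3 Intervocalic Voicing: [zupuset] → [zubuzet]
Rule 1 changed 1 position(s).

1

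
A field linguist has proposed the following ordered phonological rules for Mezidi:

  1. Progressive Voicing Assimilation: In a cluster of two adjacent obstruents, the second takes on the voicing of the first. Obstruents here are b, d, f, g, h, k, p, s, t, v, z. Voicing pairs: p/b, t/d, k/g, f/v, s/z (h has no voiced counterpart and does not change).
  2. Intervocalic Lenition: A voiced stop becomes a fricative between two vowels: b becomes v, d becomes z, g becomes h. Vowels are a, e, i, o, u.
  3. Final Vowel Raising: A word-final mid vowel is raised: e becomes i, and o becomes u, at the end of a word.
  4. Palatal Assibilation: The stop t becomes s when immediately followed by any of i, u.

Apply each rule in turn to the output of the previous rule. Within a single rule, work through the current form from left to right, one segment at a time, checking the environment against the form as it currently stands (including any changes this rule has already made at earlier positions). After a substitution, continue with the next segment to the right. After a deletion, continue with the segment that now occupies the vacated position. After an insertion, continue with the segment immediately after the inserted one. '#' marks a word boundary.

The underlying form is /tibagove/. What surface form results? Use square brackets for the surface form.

1 Progressive Voicing Assimilation: no change — [tibagove]
2 Intervocalic Lenition: [tibagove] → [tivahove]
3 Final Vowel Raising: [tivahove] → [tivahovi]
4 Palatal Assibilation: [tivahovi] → [sivahovi]

[sivahovi]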